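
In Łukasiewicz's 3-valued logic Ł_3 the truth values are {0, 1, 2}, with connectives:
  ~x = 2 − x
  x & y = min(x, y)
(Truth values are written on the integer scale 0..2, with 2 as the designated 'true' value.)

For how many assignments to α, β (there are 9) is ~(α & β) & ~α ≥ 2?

3

α = 0, β = 0 ↦ 2  ≥
α = 0, β = 1 ↦ 2  ≥
α = 0, β = 2 ↦ 2  ≥
α = 1, β = 0 ↦ 1  <
α = 1, β = 1 ↦ 1  <
α = 1, β = 2 ↦ 1  <
α = 2, β = 0 ↦ 0  <
α = 2, β = 1 ↦ 0  <
α = 2, β = 2 ↦ 0  <
So 3 of the 9 assignments meet the threshold.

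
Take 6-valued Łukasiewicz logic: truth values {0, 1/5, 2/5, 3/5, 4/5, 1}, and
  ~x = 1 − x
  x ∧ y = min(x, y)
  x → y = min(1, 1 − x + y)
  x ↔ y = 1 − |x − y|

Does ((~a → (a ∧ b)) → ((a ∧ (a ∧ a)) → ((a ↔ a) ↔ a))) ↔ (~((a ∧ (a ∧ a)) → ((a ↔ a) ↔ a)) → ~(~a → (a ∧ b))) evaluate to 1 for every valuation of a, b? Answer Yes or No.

At a = 1/5, b = 4/5, for instance:
~a = ~1/5 = 4/5
a ∧ b = 1/5 ∧ 4/5 = 1/5
~a → (a ∧ b) = 4/5 → 1/5 = 2/5
a ∧ a = 1/5 ∧ 1/5 = 1/5
a ∧ (a ∧ a) = 1/5 ∧ 1/5 = 1/5
a ↔ a = 1/5 ↔ 1/5 = 1
(a ↔ a) ↔ a = 1 ↔ 1/5 = 1/5
(a ∧ (a ∧ a)) → ((a ↔ a) ↔ a) = 1/5 → 1/5 = 1
(~a → (a ∧ b)) → ((a ∧ (a ∧ a)) → ((a ↔ a) ↔ a)) = 2/5 → 1 = 1
~((a ∧ (a ∧ a)) → ((a ↔ a) ↔ a)) = ~1 = 0
~(~a → (a ∧ b)) = ~2/5 = 3/5
~((a ∧ (a ∧ a)) → ((a ↔ a) ↔ a)) → ~(~a → (a ∧ b)) = 0 → 3/5 = 1
((~a → (a ∧ b)) → ((a ∧ (a ∧ a)) → ((a ↔ a) ↔ a))) ↔ (~((a ∧ (a ∧ a)) → ((a ↔ a) ↔ a)) → ~(~a → (a ∧ b))) = 1 ↔ 1 = 1
and checking the remaining 35 assignments likewise gives ≥ 1 in every case.

Yes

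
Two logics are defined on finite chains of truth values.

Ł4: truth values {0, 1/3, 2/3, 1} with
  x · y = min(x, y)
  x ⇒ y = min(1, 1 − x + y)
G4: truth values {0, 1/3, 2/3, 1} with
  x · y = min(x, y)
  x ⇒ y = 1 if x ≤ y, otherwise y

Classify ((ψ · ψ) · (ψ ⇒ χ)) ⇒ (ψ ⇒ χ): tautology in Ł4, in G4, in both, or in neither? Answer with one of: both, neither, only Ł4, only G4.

In Ł4: every assignment gives 1 — tautology.
In G4: every assignment gives 1 — tautology.

both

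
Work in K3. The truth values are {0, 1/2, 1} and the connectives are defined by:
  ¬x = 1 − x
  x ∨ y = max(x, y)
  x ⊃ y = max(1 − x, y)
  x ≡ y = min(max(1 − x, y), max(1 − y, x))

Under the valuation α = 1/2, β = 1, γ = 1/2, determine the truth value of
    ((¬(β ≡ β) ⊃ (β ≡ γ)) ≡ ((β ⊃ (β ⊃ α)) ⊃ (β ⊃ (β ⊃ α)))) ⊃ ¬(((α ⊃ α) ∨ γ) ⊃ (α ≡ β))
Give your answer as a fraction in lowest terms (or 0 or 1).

1/2

β ≡ β = 1 ≡ 1 = 1
¬(β ≡ β) = ¬1 = 0
β ≡ γ = 1 ≡ 1/2 = 1/2
¬(β ≡ β) ⊃ (β ≡ γ) = 0 ⊃ 1/2 = 1
β ⊃ α = 1 ⊃ 1/2 = 1/2
β ⊃ (β ⊃ α) = 1 ⊃ 1/2 = 1/2
β ⊃ α = 1 ⊃ 1/2 = 1/2
β ⊃ (β ⊃ α) = 1 ⊃ 1/2 = 1/2
(β ⊃ (β ⊃ α)) ⊃ (β ⊃ (β ⊃ α)) = 1/2 ⊃ 1/2 = 1/2
(¬(β ≡ β) ⊃ (β ≡ γ)) ≡ ((β ⊃ (β ⊃ α)) ⊃ (β ⊃ (β ⊃ α))) = 1 ≡ 1/2 = 1/2
α ⊃ α = 1/2 ⊃ 1/2 = 1/2
(α ⊃ α) ∨ γ = 1/2 ∨ 1/2 = 1/2
α ≡ β = 1/2 ≡ 1 = 1/2
((α ⊃ α) ∨ γ) ⊃ (α ≡ β) = 1/2 ⊃ 1/2 = 1/2
¬(((α ⊃ α) ∨ γ) ⊃ (α ≡ β)) = ¬1/2 = 1/2
((¬(β ≡ β) ⊃ (β ≡ γ)) ≡ ((β ⊃ (β ⊃ α)) ⊃ (β ⊃ (β ⊃ α)))) ⊃ ¬(((α ⊃ α) ∨ γ) ⊃ (α ≡ β)) = 1/2 ⊃ 1/2 = 1/2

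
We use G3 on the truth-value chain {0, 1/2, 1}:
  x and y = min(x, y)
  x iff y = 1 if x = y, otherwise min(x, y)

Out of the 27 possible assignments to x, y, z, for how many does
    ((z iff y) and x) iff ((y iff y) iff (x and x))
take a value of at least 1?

17

value 1: 17 assignments (counts)
value 1/2: 2 assignments
value 0: 8 assignments
So 17 of the 27 assignments meet the threshold.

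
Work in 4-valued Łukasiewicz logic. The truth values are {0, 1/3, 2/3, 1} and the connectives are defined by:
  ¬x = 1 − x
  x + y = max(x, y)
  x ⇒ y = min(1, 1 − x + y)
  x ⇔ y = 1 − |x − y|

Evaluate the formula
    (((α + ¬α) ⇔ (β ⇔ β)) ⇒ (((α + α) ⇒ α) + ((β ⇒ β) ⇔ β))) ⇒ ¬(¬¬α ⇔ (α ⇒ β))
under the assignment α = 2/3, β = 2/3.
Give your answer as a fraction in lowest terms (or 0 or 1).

¬α = ¬2/3 = 1/3
α + ¬α = 2/3 + 1/3 = 2/3
β ⇔ β = 2/3 ⇔ 2/3 = 1
(α + ¬α) ⇔ (β ⇔ β) = 2/3 ⇔ 1 = 2/3
α + α = 2/3 + 2/3 = 2/3
(α + α) ⇒ α = 2/3 ⇒ 2/3 = 1
β ⇒ β = 2/3 ⇒ 2/3 = 1
(β ⇒ β) ⇔ β = 1 ⇔ 2/3 = 2/3
((α + α) ⇒ α) + ((β ⇒ β) ⇔ β) = 1 + 2/3 = 1
((α + ¬α) ⇔ (β ⇔ β)) ⇒ (((α + α) ⇒ α) + ((β ⇒ β) ⇔ β)) = 2/3 ⇒ 1 = 1
¬α = ¬2/3 = 1/3
¬¬α = ¬1/3 = 2/3
α ⇒ β = 2/3 ⇒ 2/3 = 1
¬¬α ⇔ (α ⇒ β) = 2/3 ⇔ 1 = 2/3
¬(¬¬α ⇔ (α ⇒ β)) = ¬2/3 = 1/3
(((α + ¬α) ⇔ (β ⇔ β)) ⇒ (((α + α) ⇒ α) + ((β ⇒ β) ⇔ β))) ⇒ ¬(¬¬α ⇔ (α ⇒ β)) = 1 ⇒ 1/3 = 1/3

1/3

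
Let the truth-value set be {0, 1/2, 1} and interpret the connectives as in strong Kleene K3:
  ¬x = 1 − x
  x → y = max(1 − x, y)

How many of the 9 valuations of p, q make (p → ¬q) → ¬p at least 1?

4

p = 0, q = 0 ↦ 1  ≥
p = 0, q = 1/2 ↦ 1  ≥
p = 0, q = 1 ↦ 1  ≥
p = 1/2, q = 0 ↦ 1/2  <
p = 1/2, q = 1/2 ↦ 1/2  <
p = 1/2, q = 1 ↦ 1/2  <
p = 1, q = 0 ↦ 0  <
p = 1, q = 1/2 ↦ 1/2  <
p = 1, q = 1 ↦ 1  ≥
So 4 of the 9 assignments meet the threshold.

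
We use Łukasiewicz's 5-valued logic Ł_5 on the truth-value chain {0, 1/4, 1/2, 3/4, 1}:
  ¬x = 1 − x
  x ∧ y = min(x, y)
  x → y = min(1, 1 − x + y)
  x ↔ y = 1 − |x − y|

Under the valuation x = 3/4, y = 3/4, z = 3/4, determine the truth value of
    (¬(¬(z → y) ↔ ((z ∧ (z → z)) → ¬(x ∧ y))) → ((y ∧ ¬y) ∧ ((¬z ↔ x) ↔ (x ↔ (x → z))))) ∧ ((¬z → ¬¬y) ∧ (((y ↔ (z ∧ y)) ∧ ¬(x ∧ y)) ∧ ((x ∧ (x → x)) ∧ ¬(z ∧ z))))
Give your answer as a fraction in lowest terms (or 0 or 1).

z → y = 3/4 → 3/4 = 1
¬(z → y) = ¬1 = 0
z → z = 3/4 → 3/4 = 1
z ∧ (z → z) = 3/4 ∧ 1 = 3/4
x ∧ y = 3/4 ∧ 3/4 = 3/4
¬(x ∧ y) = ¬3/4 = 1/4
(z ∧ (z → z)) → ¬(x ∧ y) = 3/4 → 1/4 = 1/2
¬(z → y) ↔ ((z ∧ (z → z)) → ¬(x ∧ y)) = 0 ↔ 1/2 = 1/2
¬(¬(z → y) ↔ ((z ∧ (z → z)) → ¬(x ∧ y))) = ¬1/2 = 1/2
¬y = ¬3/4 = 1/4
y ∧ ¬y = 3/4 ∧ 1/4 = 1/4
¬z = ¬3/4 = 1/4
¬z ↔ x = 1/4 ↔ 3/4 = 1/2
x → z = 3/4 → 3/4 = 1
x ↔ (x → z) = 3/4 ↔ 1 = 3/4
(¬z ↔ x) ↔ (x ↔ (x → z)) = 1/2 ↔ 3/4 = 3/4
(y ∧ ¬y) ∧ ((¬z ↔ x) ↔ (x ↔ (x → z))) = 1/4 ∧ 3/4 = 1/4
¬(¬(z → y) ↔ ((z ∧ (z → z)) → ¬(x ∧ y))) → ((y ∧ ¬y) ∧ ((¬z ↔ x) ↔ (x ↔ (x → z)))) = 1/2 → 1/4 = 3/4
¬z = ¬3/4 = 1/4
¬y = ¬3/4 = 1/4
¬¬y = ¬1/4 = 3/4
¬z → ¬¬y = 1/4 → 3/4 = 1
z ∧ y = 3/4 ∧ 3/4 = 3/4
y ↔ (z ∧ y) = 3/4 ↔ 3/4 = 1
x ∧ y = 3/4 ∧ 3/4 = 3/4
¬(x ∧ y) = ¬3/4 = 1/4
(y ↔ (z ∧ y)) ∧ ¬(x ∧ y) = 1 ∧ 1/4 = 1/4
x → x = 3/4 → 3/4 = 1
x ∧ (x → x) = 3/4 ∧ 1 = 3/4
z ∧ z = 3/4 ∧ 3/4 = 3/4
¬(z ∧ z) = ¬3/4 = 1/4
(x ∧ (x → x)) ∧ ¬(z ∧ z) = 3/4 ∧ 1/4 = 1/4
((y ↔ (z ∧ y)) ∧ ¬(x ∧ y)) ∧ ((x ∧ (x → x)) ∧ ¬(z ∧ z)) = 1/4 ∧ 1/4 = 1/4
(¬z → ¬¬y) ∧ (((y ↔ (z ∧ y)) ∧ ¬(x ∧ y)) ∧ ((x ∧ (x → x)) ∧ ¬(z ∧ z))) = 1 ∧ 1/4 = 1/4
(¬(¬(z → y) ↔ ((z ∧ (z → z)) → ¬(x ∧ y))) → ((y ∧ ¬y) ∧ ((¬z ↔ x) ↔ (x ↔ (x → z))))) ∧ ((¬z → ¬¬y) ∧ (((y ↔ (z ∧ y)) ∧ ¬(x ∧ y)) ∧ ((x ∧ (x → x)) ∧ ¬(z ∧ z)))) = 3/4 ∧ 1/4 = 1/4

1/4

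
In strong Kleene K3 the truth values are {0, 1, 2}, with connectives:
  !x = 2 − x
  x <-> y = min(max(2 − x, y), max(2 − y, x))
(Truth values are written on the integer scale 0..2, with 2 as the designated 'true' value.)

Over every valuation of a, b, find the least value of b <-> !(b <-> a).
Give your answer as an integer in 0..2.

Take a = 2, b = 0:
b <-> a = 0 <-> 2 = 0
!(b <-> a) = !0 = 2
b <-> !(b <-> a) = 0 <-> 2 = 0
No assignment yields a value below 0, so this is the minimum.

0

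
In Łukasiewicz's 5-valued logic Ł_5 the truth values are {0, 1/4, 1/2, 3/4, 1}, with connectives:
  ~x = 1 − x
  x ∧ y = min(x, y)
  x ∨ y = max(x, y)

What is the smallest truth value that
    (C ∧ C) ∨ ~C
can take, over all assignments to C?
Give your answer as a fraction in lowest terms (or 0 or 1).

Take C = 1/2:
C ∧ C = 1/2 ∧ 1/2 = 1/2
~C = ~1/2 = 1/2
(C ∧ C) ∨ ~C = 1/2 ∨ 1/2 = 1/2
No assignment yields a value below 1/2, so this is the minimum.

1/2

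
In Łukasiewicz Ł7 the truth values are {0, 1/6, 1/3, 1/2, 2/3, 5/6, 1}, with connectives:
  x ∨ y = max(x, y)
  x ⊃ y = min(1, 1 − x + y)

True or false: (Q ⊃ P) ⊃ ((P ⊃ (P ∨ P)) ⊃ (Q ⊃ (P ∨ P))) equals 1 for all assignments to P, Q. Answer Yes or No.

At P = 1/2, Q = 1, for instance:
Q ⊃ P = 1 ⊃ 1/2 = 1/2
P ∨ P = 1/2 ∨ 1/2 = 1/2
P ⊃ (P ∨ P) = 1/2 ⊃ 1/2 = 1
Q ⊃ (P ∨ P) = 1 ⊃ 1/2 = 1/2
(P ⊃ (P ∨ P)) ⊃ (Q ⊃ (P ∨ P)) = 1 ⊃ 1/2 = 1/2
(Q ⊃ P) ⊃ ((P ⊃ (P ∨ P)) ⊃ (Q ⊃ (P ∨ P))) = 1/2 ⊃ 1/2 = 1
and checking the remaining 48 assignments likewise gives ≥ 1 in every case.

Yes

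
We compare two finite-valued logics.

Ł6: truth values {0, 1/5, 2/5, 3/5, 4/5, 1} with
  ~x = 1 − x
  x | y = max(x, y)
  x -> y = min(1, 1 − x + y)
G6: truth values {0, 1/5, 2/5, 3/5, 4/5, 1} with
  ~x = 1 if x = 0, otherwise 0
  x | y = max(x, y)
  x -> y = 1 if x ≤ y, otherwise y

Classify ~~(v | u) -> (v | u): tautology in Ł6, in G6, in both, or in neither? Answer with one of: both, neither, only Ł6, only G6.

only Ł6

In Ł6: every assignment gives 1 — tautology.
In G6: at u = 0, v = 1/5 the value is 1/5 — not a tautology.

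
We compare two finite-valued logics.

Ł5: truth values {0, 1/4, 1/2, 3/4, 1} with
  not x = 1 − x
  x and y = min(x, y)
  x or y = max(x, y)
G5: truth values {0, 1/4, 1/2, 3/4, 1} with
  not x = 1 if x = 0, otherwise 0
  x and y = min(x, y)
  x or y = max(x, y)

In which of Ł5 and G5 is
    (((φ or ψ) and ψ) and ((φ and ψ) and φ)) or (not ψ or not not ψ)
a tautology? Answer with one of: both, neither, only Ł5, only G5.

In Ł5: at φ = 0, ψ = 1/4 the value is 3/4 — not a tautology.
In G5: every assignment gives 1 — tautology.

only G5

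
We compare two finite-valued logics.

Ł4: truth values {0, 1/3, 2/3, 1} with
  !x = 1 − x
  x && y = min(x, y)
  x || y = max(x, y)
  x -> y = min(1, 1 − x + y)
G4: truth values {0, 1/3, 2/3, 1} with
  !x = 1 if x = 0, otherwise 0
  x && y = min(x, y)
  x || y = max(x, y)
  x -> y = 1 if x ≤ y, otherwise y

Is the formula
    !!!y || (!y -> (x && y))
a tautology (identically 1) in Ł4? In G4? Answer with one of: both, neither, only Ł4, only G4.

In Ł4: at x = 0, y = 1/3 the value is 2/3 — not a tautology.
In G4: every assignment gives 1 — tautology.

only G4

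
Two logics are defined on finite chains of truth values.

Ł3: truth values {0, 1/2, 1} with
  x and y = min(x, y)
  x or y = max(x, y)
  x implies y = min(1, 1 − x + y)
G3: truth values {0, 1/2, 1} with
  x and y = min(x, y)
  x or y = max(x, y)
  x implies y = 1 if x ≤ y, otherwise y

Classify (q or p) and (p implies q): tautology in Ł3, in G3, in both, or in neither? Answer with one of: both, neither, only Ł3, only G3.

In Ł3: at p = 0, q = 0 the value is 0 — not a tautology.
In G3: at p = 0, q = 0 the value is 0 — not a tautology.

neither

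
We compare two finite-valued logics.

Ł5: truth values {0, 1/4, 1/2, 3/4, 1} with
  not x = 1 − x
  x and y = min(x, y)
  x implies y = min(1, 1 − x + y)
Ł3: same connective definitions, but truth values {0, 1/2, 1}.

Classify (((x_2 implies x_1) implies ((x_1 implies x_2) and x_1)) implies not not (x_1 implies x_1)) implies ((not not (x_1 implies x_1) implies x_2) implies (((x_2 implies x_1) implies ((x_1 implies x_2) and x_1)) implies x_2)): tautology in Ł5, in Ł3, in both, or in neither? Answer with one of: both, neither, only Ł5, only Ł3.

both

In Ł5: every assignment gives 1 — tautology.
In Ł3: every assignment gives 1 — tautology.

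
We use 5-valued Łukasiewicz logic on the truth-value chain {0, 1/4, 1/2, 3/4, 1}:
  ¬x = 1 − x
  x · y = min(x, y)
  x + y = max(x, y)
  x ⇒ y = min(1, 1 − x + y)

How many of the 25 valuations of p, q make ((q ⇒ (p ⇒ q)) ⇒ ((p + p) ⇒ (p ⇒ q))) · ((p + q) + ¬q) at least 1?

value 1: 8 assignments (counts)
value 3/4: 10 assignments
value 1/2: 5 assignments
value 1/4: 1 assignment
value 0: 1 assignment
So 8 of the 25 assignments meet the threshold.

8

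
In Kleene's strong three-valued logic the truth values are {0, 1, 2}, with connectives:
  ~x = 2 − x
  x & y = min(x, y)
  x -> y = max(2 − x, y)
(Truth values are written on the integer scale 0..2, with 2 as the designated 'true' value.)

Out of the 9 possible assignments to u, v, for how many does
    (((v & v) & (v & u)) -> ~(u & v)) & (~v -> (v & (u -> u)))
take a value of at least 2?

u = 0, v = 0 ↦ 0  <
u = 0, v = 1 ↦ 1  <
u = 0, v = 2 ↦ 2  ≥
u = 1, v = 0 ↦ 0  <
u = 1, v = 1 ↦ 1  <
u = 1, v = 2 ↦ 1  <
u = 2, v = 0 ↦ 0  <
u = 2, v = 1 ↦ 1  <
u = 2, v = 2 ↦ 0  <
So 1 of the 9 assignments meets the threshold.

1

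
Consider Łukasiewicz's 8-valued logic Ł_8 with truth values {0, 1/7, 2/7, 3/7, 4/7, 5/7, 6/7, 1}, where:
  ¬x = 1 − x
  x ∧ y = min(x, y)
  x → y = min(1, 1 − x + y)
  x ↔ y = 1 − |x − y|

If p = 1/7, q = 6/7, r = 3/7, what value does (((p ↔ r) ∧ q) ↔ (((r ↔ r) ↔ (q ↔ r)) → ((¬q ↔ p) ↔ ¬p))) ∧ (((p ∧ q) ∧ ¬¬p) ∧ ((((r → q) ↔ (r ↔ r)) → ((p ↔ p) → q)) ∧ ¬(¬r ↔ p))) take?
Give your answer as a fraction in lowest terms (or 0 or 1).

p ↔ r = 1/7 ↔ 3/7 = 5/7
(p ↔ r) ∧ q = 5/7 ∧ 6/7 = 5/7
r ↔ r = 3/7 ↔ 3/7 = 1
q ↔ r = 6/7 ↔ 3/7 = 4/7
(r ↔ r) ↔ (q ↔ r) = 1 ↔ 4/7 = 4/7
¬q = ¬6/7 = 1/7
¬q ↔ p = 1/7 ↔ 1/7 = 1
¬p = ¬1/7 = 6/7
(¬q ↔ p) ↔ ¬p = 1 ↔ 6/7 = 6/7
((r ↔ r) ↔ (q ↔ r)) → ((¬q ↔ p) ↔ ¬p) = 4/7 → 6/7 = 1
((p ↔ r) ∧ q) ↔ (((r ↔ r) ↔ (q ↔ r)) → ((¬q ↔ p) ↔ ¬p)) = 5/7 ↔ 1 = 5/7
p ∧ q = 1/7 ∧ 6/7 = 1/7
¬p = ¬1/7 = 6/7
¬¬p = ¬6/7 = 1/7
(p ∧ q) ∧ ¬¬p = 1/7 ∧ 1/7 = 1/7
r → q = 3/7 → 6/7 = 1
r ↔ r = 3/7 ↔ 3/7 = 1
(r → q) ↔ (r ↔ r) = 1 ↔ 1 = 1
p ↔ p = 1/7 ↔ 1/7 = 1
(p ↔ p) → q = 1 → 6/7 = 6/7
((r → q) ↔ (r ↔ r)) → ((p ↔ p) → q) = 1 → 6/7 = 6/7
¬r = ¬3/7 = 4/7
¬r ↔ p = 4/7 ↔ 1/7 = 4/7
¬(¬r ↔ p) = ¬4/7 = 3/7
(((r → q) ↔ (r ↔ r)) → ((p ↔ p) → q)) ∧ ¬(¬r ↔ p) = 6/7 ∧ 3/7 = 3/7
((p ∧ q) ∧ ¬¬p) ∧ ((((r → q) ↔ (r ↔ r)) → ((p ↔ p) → q)) ∧ ¬(¬r ↔ p)) = 1/7 ∧ 3/7 = 1/7
(((p ↔ r) ∧ q) ↔ (((r ↔ r) ↔ (q ↔ r)) → ((¬q ↔ p) ↔ ¬p))) ∧ (((p ∧ q) ∧ ¬¬p) ∧ ((((r → q) ↔ (r ↔ r)) → ((p ↔ p) → q)) ∧ ¬(¬r ↔ p))) = 5/7 ∧ 1/7 = 1/7

1/7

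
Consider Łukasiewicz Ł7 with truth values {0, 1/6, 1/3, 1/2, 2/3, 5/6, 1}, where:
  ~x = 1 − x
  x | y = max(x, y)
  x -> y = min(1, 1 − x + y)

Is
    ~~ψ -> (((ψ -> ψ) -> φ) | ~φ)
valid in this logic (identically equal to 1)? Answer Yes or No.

No

Counterexample: take φ = 1/6, ψ = 1.
~ψ = ~1 = 0
~~ψ = ~0 = 1
ψ -> ψ = 1 -> 1 = 1
(ψ -> ψ) -> φ = 1 -> 1/6 = 1/6
~φ = ~1/6 = 5/6
((ψ -> ψ) -> φ) | ~φ = 1/6 | 5/6 = 5/6
~~ψ -> (((ψ -> ψ) -> φ) | ~φ) = 1 -> 5/6 = 5/6
This gives 5/6 ≠ 1.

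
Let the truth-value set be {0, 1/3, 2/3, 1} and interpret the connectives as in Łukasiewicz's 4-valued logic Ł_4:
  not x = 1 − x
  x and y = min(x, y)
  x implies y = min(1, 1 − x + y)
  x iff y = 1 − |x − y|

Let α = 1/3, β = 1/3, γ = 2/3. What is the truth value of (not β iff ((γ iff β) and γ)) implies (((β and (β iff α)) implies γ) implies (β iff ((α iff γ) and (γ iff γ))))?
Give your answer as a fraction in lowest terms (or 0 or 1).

2/3

not β = not 1/3 = 2/3
γ iff β = 2/3 iff 1/3 = 2/3
(γ iff β) and γ = 2/3 and 2/3 = 2/3
not β iff ((γ iff β) and γ) = 2/3 iff 2/3 = 1
β iff α = 1/3 iff 1/3 = 1
β and (β iff α) = 1/3 and 1 = 1/3
(β and (β iff α)) implies γ = 1/3 implies 2/3 = 1
α iff γ = 1/3 iff 2/3 = 2/3
γ iff γ = 2/3 iff 2/3 = 1
(α iff γ) and (γ iff γ) = 2/3 and 1 = 2/3
β iff ((α iff γ) and (γ iff γ)) = 1/3 iff 2/3 = 2/3
((β and (β iff α)) implies γ) implies (β iff ((α iff γ) and (γ iff γ))) = 1 implies 2/3 = 2/3
(not β iff ((γ iff β) and γ)) implies (((β and (β iff α)) implies γ) implies (β iff ((α iff γ) and (γ iff γ)))) = 1 implies 2/3 = 2/3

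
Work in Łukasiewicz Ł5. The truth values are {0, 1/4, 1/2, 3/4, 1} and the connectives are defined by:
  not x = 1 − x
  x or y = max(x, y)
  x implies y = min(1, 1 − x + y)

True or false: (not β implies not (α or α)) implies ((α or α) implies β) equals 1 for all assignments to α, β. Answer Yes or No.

At α = 1/2, β = 1/2, for instance:
not β = not 1/2 = 1/2
α or α = 1/2 or 1/2 = 1/2
not (α or α) = not 1/2 = 1/2
not β implies not (α or α) = 1/2 implies 1/2 = 1
(α or α) implies β = 1/2 implies 1/2 = 1
(not β implies not (α or α)) implies ((α or α) implies β) = 1 implies 1 = 1
and checking the remaining 24 assignments likewise gives ≥ 1 in every case.

Yes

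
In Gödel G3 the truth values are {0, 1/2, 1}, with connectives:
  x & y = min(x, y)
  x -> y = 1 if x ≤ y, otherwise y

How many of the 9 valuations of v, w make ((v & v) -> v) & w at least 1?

3

v = 0, w = 0 ↦ 0  <
v = 0, w = 1/2 ↦ 1/2  <
v = 0, w = 1 ↦ 1  ≥
v = 1/2, w = 0 ↦ 0  <
v = 1/2, w = 1/2 ↦ 1/2  <
v = 1/2, w = 1 ↦ 1  ≥
v = 1, w = 0 ↦ 0  <
v = 1, w = 1/2 ↦ 1/2  <
v = 1, w = 1 ↦ 1  ≥
So 3 of the 9 assignments meet the threshold.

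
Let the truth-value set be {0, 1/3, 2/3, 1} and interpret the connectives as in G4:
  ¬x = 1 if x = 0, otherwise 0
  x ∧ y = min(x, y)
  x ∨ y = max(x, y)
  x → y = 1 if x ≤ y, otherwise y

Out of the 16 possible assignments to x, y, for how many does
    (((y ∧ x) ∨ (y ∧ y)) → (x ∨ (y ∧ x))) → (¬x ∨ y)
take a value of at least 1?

x = 0, y = 0 ↦ 1  ≥
x = 0, y = 1/3 ↦ 1  ≥
x = 0, y = 2/3 ↦ 1  ≥
x = 0, y = 1 ↦ 1  ≥
x = 1/3, y = 0 ↦ 0  <
x = 1/3, y = 1/3 ↦ 1/3  <
x = 1/3, y = 2/3 ↦ 1  ≥
x = 1/3, y = 1 ↦ 1  ≥
x = 2/3, y = 0 ↦ 0  <
x = 2/3, y = 1/3 ↦ 1/3  <
x = 2/3, y = 2/3 ↦ 2/3  <
x = 2/3, y = 1 ↦ 1  ≥
x = 1, y = 0 ↦ 0  <
x = 1, y = 1/3 ↦ 1/3  <
x = 1, y = 2/3 ↦ 2/3  <
x = 1, y = 1 ↦ 1  ≥
So 8 of the 16 assignments meet the threshold.

8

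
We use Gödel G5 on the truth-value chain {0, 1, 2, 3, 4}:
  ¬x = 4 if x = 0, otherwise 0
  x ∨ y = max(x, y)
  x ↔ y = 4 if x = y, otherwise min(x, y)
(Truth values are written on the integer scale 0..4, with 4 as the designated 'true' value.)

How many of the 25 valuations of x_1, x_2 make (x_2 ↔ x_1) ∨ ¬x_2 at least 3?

value 4: 9 assignments (counts)
value 3: 2 assignments (counts)
value 2: 4 assignments
value 1: 6 assignments
value 0: 4 assignments
So 11 of the 25 assignments meet the threshold.

11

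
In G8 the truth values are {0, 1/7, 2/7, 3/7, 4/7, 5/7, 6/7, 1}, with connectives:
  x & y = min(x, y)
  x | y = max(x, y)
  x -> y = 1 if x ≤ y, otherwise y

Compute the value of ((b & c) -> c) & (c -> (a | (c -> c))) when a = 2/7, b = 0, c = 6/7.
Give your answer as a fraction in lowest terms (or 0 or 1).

1

b & c = 0 & 6/7 = 0
(b & c) -> c = 0 -> 6/7 = 1
c -> c = 6/7 -> 6/7 = 1
a | (c -> c) = 2/7 | 1 = 1
c -> (a | (c -> c)) = 6/7 -> 1 = 1
((b & c) -> c) & (c -> (a | (c -> c))) = 1 & 1 = 1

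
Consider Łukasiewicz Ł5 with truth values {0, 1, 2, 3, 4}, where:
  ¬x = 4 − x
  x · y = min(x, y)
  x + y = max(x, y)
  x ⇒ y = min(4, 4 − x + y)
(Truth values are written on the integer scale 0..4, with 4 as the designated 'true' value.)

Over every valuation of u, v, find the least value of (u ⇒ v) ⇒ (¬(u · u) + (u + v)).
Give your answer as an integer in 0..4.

2

Take u = 2, v = 2:
u ⇒ v = 2 ⇒ 2 = 4
u · u = 2 · 2 = 2
¬(u · u) = ¬2 = 2
u + v = 2 + 2 = 2
¬(u · u) + (u + v) = 2 + 2 = 2
(u ⇒ v) ⇒ (¬(u · u) + (u + v)) = 4 ⇒ 2 = 2
No assignment yields a value below 2, so this is the minimum.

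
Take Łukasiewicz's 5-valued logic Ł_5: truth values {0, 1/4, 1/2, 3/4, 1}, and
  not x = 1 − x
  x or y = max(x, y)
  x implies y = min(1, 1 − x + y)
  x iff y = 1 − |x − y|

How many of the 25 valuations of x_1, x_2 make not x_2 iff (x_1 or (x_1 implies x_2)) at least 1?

4

value 1: 4 assignments (counts)
value 3/4: 6 assignments
value 1/2: 5 assignments
value 1/4: 5 assignments
value 0: 5 assignments
So 4 of the 25 assignments meet the threshold.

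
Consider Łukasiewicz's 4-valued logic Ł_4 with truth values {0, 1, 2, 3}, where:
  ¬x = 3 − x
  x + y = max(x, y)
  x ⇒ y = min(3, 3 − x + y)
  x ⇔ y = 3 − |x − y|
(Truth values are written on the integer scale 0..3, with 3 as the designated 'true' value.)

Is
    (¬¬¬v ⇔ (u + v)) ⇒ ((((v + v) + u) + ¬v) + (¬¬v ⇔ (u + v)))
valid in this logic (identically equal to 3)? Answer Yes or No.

Counterexample: take u = 2, v = 1.
¬v = ¬1 = 2
¬¬v = ¬2 = 1
¬¬¬v = ¬1 = 2
u + v = 2 + 1 = 2
¬¬¬v ⇔ (u + v) = 2 ⇔ 2 = 3
v + v = 1 + 1 = 1
(v + v) + u = 1 + 2 = 2
¬v = ¬1 = 2
((v + v) + u) + ¬v = 2 + 2 = 2
¬v = ¬1 = 2
¬¬v = ¬2 = 1
u + v = 2 + 1 = 2
¬¬v ⇔ (u + v) = 1 ⇔ 2 = 2
(((v + v) + u) + ¬v) + (¬¬v ⇔ (u + v)) = 2 + 2 = 2
(¬¬¬v ⇔ (u + v)) ⇒ ((((v + v) + u) + ¬v) + (¬¬v ⇔ (u + v))) = 3 ⇒ 2 = 2
This gives 2 ≠ 3.

No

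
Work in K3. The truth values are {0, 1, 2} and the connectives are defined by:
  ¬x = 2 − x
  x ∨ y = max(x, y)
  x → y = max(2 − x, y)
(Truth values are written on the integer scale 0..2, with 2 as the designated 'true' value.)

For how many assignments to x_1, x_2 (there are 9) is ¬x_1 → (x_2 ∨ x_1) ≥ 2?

x_1 = 0, x_2 = 0 ↦ 0  <
x_1 = 0, x_2 = 1 ↦ 1  <
x_1 = 0, x_2 = 2 ↦ 2  ≥
x_1 = 1, x_2 = 0 ↦ 1  <
x_1 = 1, x_2 = 1 ↦ 1  <
x_1 = 1, x_2 = 2 ↦ 2  ≥
x_1 = 2, x_2 = 0 ↦ 2  ≥
x_1 = 2, x_2 = 1 ↦ 2  ≥
x_1 = 2, x_2 = 2 ↦ 2  ≥
So 5 of the 9 assignments meet the threshold.

5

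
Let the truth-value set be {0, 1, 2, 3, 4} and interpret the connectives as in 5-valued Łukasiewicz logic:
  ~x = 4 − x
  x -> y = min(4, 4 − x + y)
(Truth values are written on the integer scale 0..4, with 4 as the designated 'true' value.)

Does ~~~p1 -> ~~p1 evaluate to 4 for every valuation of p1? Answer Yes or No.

Counterexample: take p1 = 0.
~p1 = ~0 = 4
~~p1 = ~4 = 0
~~~p1 = ~0 = 4
~p1 = ~0 = 4
~~p1 = ~4 = 0
~~~p1 -> ~~p1 = 4 -> 0 = 0
This gives 0 ≠ 4.

No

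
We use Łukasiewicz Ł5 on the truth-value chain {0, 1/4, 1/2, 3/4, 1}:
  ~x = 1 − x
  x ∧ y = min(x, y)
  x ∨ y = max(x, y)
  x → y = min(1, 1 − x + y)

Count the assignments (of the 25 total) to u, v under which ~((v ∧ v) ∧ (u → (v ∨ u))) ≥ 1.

value 1: 5 assignments (counts)
value 3/4: 5 assignments
value 1/2: 5 assignments
value 1/4: 5 assignments
value 0: 5 assignments
So 5 of the 25 assignments meet the threshold.

5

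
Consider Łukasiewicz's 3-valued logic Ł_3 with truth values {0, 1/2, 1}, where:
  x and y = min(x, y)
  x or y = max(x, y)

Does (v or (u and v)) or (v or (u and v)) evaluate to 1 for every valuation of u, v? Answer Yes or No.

No

Counterexample: take u = 0, v = 0.
u and v = 0 and 0 = 0
v or (u and v) = 0 or 0 = 0
(v or (u and v)) or (v or (u and v)) = 0 or 0 = 0
This gives 0 ≠ 1.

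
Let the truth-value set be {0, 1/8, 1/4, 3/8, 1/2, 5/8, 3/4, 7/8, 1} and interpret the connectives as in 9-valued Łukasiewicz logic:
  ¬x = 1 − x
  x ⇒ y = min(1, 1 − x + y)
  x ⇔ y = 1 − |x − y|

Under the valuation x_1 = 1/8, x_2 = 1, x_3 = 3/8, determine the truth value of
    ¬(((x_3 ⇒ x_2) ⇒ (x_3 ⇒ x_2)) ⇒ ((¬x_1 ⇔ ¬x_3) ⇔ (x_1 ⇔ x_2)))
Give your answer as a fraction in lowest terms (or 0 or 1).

5/8

x_3 ⇒ x_2 = 3/8 ⇒ 1 = 1
x_3 ⇒ x_2 = 3/8 ⇒ 1 = 1
(x_3 ⇒ x_2) ⇒ (x_3 ⇒ x_2) = 1 ⇒ 1 = 1
¬x_1 = ¬1/8 = 7/8
¬x_3 = ¬3/8 = 5/8
¬x_1 ⇔ ¬x_3 = 7/8 ⇔ 5/8 = 3/4
x_1 ⇔ x_2 = 1/8 ⇔ 1 = 1/8
(¬x_1 ⇔ ¬x_3) ⇔ (x_1 ⇔ x_2) = 3/4 ⇔ 1/8 = 3/8
((x_3 ⇒ x_2) ⇒ (x_3 ⇒ x_2)) ⇒ ((¬x_1 ⇔ ¬x_3) ⇔ (x_1 ⇔ x_2)) = 1 ⇒ 3/8 = 3/8
¬(((x_3 ⇒ x_2) ⇒ (x_3 ⇒ x_2)) ⇒ ((¬x_1 ⇔ ¬x_3) ⇔ (x_1 ⇔ x_2))) = ¬3/8 = 5/8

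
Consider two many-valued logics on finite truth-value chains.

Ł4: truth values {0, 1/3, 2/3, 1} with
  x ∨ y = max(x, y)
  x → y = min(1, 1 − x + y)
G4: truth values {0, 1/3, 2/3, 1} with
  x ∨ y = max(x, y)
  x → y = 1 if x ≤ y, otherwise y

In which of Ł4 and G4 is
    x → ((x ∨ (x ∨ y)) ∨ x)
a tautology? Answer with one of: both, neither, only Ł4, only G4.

In Ł4: every assignment gives 1 — tautology.
In G4: every assignment gives 1 — tautology.

both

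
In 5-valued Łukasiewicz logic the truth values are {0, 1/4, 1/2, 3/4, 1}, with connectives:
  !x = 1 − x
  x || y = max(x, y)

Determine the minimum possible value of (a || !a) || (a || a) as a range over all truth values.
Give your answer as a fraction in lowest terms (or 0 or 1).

Take a = 1/2:
!a = !1/2 = 1/2
a || !a = 1/2 || 1/2 = 1/2
a || a = 1/2 || 1/2 = 1/2
(a || !a) || (a || a) = 1/2 || 1/2 = 1/2
No assignment yields a value below 1/2, so this is the minimum.

1/2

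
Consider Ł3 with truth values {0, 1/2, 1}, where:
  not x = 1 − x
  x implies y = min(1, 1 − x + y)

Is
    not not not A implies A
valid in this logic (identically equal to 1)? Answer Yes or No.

Counterexample: take A = 0.
not A = not 0 = 1
not not A = not 1 = 0
not not not A = not 0 = 1
not not not A implies A = 1 implies 0 = 0
This gives 0 ≠ 1.

No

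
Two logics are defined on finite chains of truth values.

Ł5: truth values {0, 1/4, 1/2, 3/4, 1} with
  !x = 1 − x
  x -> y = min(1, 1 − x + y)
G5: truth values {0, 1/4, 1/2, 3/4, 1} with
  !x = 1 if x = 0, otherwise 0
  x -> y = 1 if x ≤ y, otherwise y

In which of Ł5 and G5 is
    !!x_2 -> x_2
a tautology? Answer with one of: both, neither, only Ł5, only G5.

In Ł5: every assignment gives 1 — tautology.
In G5: at x_2 = 1/4 the value is 1/4 — not a tautology.

only Ł5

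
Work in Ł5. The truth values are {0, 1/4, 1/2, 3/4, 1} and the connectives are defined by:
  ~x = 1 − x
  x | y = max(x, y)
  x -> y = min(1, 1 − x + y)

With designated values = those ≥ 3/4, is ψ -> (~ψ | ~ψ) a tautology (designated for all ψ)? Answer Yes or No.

No

Counterexample: take ψ = 3/4.
~ψ = ~3/4 = 1/4
~ψ = ~3/4 = 1/4
~ψ | ~ψ = 1/4 | 1/4 = 1/4
ψ -> (~ψ | ~ψ) = 3/4 -> 1/4 = 1/2
This gives 1/2, which is below 3/4.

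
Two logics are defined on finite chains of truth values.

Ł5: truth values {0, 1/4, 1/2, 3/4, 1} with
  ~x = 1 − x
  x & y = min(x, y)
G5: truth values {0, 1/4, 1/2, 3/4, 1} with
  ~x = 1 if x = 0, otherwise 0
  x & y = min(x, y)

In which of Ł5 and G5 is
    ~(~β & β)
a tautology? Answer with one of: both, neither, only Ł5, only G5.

In Ł5: at β = 1/4 the value is 3/4 — not a tautology.
In G5: every assignment gives 1 — tautology.

only G5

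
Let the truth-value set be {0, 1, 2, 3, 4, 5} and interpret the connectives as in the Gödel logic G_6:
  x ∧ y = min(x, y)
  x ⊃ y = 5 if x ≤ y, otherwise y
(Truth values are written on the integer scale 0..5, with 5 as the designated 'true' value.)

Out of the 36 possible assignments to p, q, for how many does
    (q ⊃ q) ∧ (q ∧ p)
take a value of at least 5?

value 5: 1 assignment (counts)
value 4: 3 assignments
value 3: 5 assignments
value 2: 7 assignments
value 1: 9 assignments
value 0: 11 assignments
So 1 of the 36 assignments meets the threshold.

1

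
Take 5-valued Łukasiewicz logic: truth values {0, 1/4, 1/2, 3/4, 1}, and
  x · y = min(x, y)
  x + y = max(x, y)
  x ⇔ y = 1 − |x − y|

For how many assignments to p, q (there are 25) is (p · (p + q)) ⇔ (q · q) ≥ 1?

value 1: 5 assignments (counts)
value 3/4: 8 assignments
value 1/2: 6 assignments
value 1/4: 4 assignments
value 0: 2 assignments
So 5 of the 25 assignments meet the threshold.

5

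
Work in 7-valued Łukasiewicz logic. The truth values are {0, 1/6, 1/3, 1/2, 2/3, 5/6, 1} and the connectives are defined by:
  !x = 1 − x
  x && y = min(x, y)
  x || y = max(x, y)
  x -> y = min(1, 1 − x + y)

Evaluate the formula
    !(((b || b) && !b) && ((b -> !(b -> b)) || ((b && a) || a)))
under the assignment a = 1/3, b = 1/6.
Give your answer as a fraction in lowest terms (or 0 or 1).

5/6

b || b = 1/6 || 1/6 = 1/6
!b = !1/6 = 5/6
(b || b) && !b = 1/6 && 5/6 = 1/6
b -> b = 1/6 -> 1/6 = 1
!(b -> b) = !1 = 0
b -> !(b -> b) = 1/6 -> 0 = 5/6
b && a = 1/6 && 1/3 = 1/6
(b && a) || a = 1/6 || 1/3 = 1/3
(b -> !(b -> b)) || ((b && a) || a) = 5/6 || 1/3 = 5/6
((b || b) && !b) && ((b -> !(b -> b)) || ((b && a) || a)) = 1/6 && 5/6 = 1/6
!(((b || b) && !b) && ((b -> !(b -> b)) || ((b && a) || a))) = !1/6 = 5/6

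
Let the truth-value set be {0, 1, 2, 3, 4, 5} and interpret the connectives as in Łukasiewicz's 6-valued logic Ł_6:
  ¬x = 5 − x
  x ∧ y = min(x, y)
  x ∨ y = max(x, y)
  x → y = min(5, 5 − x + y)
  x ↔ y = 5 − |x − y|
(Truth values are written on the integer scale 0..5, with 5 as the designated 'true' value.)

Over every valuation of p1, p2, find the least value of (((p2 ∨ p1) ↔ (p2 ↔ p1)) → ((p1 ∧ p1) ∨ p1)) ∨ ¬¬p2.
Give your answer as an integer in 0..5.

2

Take p1 = 0, p2 = 2:
p2 ∨ p1 = 2 ∨ 0 = 2
p2 ↔ p1 = 2 ↔ 0 = 3
(p2 ∨ p1) ↔ (p2 ↔ p1) = 2 ↔ 3 = 4
p1 ∧ p1 = 0 ∧ 0 = 0
(p1 ∧ p1) ∨ p1 = 0 ∨ 0 = 0
((p2 ∨ p1) ↔ (p2 ↔ p1)) → ((p1 ∧ p1) ∨ p1) = 4 → 0 = 1
¬p2 = ¬2 = 3
¬¬p2 = ¬3 = 2
(((p2 ∨ p1) ↔ (p2 ↔ p1)) → ((p1 ∧ p1) ∨ p1)) ∨ ¬¬p2 = 1 ∨ 2 = 2
No assignment yields a value below 2, so this is the minimum.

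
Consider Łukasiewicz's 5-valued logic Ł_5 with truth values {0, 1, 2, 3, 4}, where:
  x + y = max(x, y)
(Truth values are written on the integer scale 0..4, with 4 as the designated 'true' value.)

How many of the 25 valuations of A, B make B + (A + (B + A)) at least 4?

value 4: 9 assignments (counts)
value 3: 7 assignments
value 2: 5 assignments
value 1: 3 assignments
value 0: 1 assignment
So 9 of the 25 assignments meet the threshold.

9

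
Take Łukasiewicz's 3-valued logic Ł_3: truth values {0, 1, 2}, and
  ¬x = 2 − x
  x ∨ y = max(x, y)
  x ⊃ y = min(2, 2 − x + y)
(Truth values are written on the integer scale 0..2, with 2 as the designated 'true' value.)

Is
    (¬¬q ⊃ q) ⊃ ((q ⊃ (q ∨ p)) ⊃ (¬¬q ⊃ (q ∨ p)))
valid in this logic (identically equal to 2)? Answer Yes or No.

Yes

p = 0, q = 0 ↦ 2
p = 0, q = 1 ↦ 2
p = 0, q = 2 ↦ 2
p = 1, q = 0 ↦ 2
p = 1, q = 1 ↦ 2
p = 1, q = 2 ↦ 2
p = 2, q = 0 ↦ 2
p = 2, q = 1 ↦ 2
p = 2, q = 2 ↦ 2
Every assignment gives a value ≥ 2.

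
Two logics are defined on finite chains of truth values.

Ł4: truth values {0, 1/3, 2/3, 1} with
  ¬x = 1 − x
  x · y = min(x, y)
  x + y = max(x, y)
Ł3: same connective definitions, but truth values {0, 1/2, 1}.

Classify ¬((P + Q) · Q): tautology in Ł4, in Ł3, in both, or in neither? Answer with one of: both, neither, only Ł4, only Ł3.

In Ł4: at P = 0, Q = 1/3 the value is 2/3 — not a tautology.
In Ł3: at P = 0, Q = 1/2 the value is 1/2 — not a tautology.

neither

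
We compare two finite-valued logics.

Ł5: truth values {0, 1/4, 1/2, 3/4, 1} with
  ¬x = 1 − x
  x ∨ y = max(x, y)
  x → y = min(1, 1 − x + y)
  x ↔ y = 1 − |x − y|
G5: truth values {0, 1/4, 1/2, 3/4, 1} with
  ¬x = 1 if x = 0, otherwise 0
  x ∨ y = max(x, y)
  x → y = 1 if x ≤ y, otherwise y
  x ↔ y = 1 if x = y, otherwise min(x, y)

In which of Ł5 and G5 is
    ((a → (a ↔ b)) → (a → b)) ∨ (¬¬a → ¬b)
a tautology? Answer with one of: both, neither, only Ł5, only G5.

In Ł5: at a = 3/4, b = 1/2 the value is 3/4 — not a tautology.
In G5: every assignment gives 1 — tautology.

only G5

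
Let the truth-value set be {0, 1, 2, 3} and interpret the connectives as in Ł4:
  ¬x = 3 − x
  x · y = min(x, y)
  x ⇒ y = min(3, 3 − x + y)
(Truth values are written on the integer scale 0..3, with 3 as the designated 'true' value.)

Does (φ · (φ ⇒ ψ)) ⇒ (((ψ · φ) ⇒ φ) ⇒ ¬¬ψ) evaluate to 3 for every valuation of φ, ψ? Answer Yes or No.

No

Counterexample: take φ = 1, ψ = 0.
φ ⇒ ψ = 1 ⇒ 0 = 2
φ · (φ ⇒ ψ) = 1 · 2 = 1
ψ · φ = 0 · 1 = 0
(ψ · φ) ⇒ φ = 0 ⇒ 1 = 3
¬ψ = ¬0 = 3
¬¬ψ = ¬3 = 0
((ψ · φ) ⇒ φ) ⇒ ¬¬ψ = 3 ⇒ 0 = 0
(φ · (φ ⇒ ψ)) ⇒ (((ψ · φ) ⇒ φ) ⇒ ¬¬ψ) = 1 ⇒ 0 = 2
This gives 2 ≠ 3.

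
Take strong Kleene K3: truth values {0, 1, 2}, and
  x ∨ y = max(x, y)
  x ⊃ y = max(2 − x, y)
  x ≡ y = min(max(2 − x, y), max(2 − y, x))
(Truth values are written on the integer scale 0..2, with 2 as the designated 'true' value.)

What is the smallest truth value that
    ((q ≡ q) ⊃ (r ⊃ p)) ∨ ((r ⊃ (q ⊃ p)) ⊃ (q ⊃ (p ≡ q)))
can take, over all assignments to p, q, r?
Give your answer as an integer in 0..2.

Take p = 0, q = 1, r = 1:
q ≡ q = 1 ≡ 1 = 1
r ⊃ p = 1 ⊃ 0 = 1
(q ≡ q) ⊃ (r ⊃ p) = 1 ⊃ 1 = 1
q ⊃ p = 1 ⊃ 0 = 1
r ⊃ (q ⊃ p) = 1 ⊃ 1 = 1
p ≡ q = 0 ≡ 1 = 1
q ⊃ (p ≡ q) = 1 ⊃ 1 = 1
(r ⊃ (q ⊃ p)) ⊃ (q ⊃ (p ≡ q)) = 1 ⊃ 1 = 1
((q ≡ q) ⊃ (r ⊃ p)) ∨ ((r ⊃ (q ⊃ p)) ⊃ (q ⊃ (p ≡ q))) = 1 ∨ 1 = 1
No assignment yields a value below 1, so this is the minimum.

1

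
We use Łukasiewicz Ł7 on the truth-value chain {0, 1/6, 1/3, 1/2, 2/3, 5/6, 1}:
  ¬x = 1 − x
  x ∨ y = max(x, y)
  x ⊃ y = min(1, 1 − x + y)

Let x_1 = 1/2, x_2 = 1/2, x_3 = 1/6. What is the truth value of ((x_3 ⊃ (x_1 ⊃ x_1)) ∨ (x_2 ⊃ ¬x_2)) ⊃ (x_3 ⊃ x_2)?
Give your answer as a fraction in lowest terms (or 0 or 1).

1

x_1 ⊃ x_1 = 1/2 ⊃ 1/2 = 1
x_3 ⊃ (x_1 ⊃ x_1) = 1/6 ⊃ 1 = 1
¬x_2 = ¬1/2 = 1/2
x_2 ⊃ ¬x_2 = 1/2 ⊃ 1/2 = 1
(x_3 ⊃ (x_1 ⊃ x_1)) ∨ (x_2 ⊃ ¬x_2) = 1 ∨ 1 = 1
x_3 ⊃ x_2 = 1/6 ⊃ 1/2 = 1
((x_3 ⊃ (x_1 ⊃ x_1)) ∨ (x_2 ⊃ ¬x_2)) ⊃ (x_3 ⊃ x_2) = 1 ⊃ 1 = 1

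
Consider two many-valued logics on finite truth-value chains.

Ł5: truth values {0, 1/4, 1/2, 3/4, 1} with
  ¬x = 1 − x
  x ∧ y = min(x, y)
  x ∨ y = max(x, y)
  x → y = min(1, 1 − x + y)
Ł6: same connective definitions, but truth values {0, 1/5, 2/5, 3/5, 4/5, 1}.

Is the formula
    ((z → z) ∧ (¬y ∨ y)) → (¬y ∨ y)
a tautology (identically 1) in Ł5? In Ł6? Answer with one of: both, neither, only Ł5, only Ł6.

both

In Ł5: every assignment gives 1 — tautology.
In Ł6: every assignment gives 1 — tautology.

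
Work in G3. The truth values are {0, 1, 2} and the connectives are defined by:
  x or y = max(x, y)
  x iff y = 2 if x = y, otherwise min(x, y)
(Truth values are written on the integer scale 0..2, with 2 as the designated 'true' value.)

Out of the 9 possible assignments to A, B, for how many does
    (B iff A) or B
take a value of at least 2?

A = 0, B = 0 ↦ 2  ≥
A = 0, B = 1 ↦ 1  <
A = 0, B = 2 ↦ 2  ≥
A = 1, B = 0 ↦ 0  <
A = 1, B = 1 ↦ 2  ≥
A = 1, B = 2 ↦ 2  ≥
A = 2, B = 0 ↦ 0  <
A = 2, B = 1 ↦ 1  <
A = 2, B = 2 ↦ 2  ≥
So 5 of the 9 assignments meet the threshold.

5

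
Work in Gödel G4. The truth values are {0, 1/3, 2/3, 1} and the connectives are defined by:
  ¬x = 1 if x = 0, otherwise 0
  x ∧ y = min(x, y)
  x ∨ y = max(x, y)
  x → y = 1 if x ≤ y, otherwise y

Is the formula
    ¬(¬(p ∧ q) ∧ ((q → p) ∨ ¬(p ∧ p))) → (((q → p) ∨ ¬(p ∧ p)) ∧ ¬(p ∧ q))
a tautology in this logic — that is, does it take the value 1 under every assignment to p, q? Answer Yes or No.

Counterexample: take p = 1/3, q = 1/3.
p ∧ q = 1/3 ∧ 1/3 = 1/3
¬(p ∧ q) = ¬1/3 = 0
q → p = 1/3 → 1/3 = 1
p ∧ p = 1/3 ∧ 1/3 = 1/3
¬(p ∧ p) = ¬1/3 = 0
(q → p) ∨ ¬(p ∧ p) = 1 ∨ 0 = 1
¬(p ∧ q) ∧ ((q → p) ∨ ¬(p ∧ p)) = 0 ∧ 1 = 0
¬(¬(p ∧ q) ∧ ((q → p) ∨ ¬(p ∧ p))) = ¬0 = 1
((q → p) ∨ ¬(p ∧ p)) ∧ ¬(p ∧ q) = 1 ∧ 0 = 0
¬(¬(p ∧ q) ∧ ((q → p) ∨ ¬(p ∧ p))) → (((q → p) ∨ ¬(p ∧ p)) ∧ ¬(p ∧ q)) = 1 → 0 = 0
This gives 0 ≠ 1.

No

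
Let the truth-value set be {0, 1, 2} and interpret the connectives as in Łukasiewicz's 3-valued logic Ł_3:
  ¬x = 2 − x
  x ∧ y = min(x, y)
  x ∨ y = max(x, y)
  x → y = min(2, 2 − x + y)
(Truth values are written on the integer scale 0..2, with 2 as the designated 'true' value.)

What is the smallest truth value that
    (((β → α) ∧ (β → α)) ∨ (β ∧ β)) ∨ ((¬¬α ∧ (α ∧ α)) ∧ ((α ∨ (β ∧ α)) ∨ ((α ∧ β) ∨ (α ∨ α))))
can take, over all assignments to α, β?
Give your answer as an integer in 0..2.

1

Take α = 0, β = 1:
β → α = 1 → 0 = 1
β → α = 1 → 0 = 1
(β → α) ∧ (β → α) = 1 ∧ 1 = 1
β ∧ β = 1 ∧ 1 = 1
((β → α) ∧ (β → α)) ∨ (β ∧ β) = 1 ∨ 1 = 1
¬α = ¬0 = 2
¬¬α = ¬2 = 0
α ∧ α = 0 ∧ 0 = 0
¬¬α ∧ (α ∧ α) = 0 ∧ 0 = 0
β ∧ α = 1 ∧ 0 = 0
α ∨ (β ∧ α) = 0 ∨ 0 = 0
α ∧ β = 0 ∧ 1 = 0
α ∨ α = 0 ∨ 0 = 0
(α ∧ β) ∨ (α ∨ α) = 0 ∨ 0 = 0
(α ∨ (β ∧ α)) ∨ ((α ∧ β) ∨ (α ∨ α)) = 0 ∨ 0 = 0
(¬¬α ∧ (α ∧ α)) ∧ ((α ∨ (β ∧ α)) ∨ ((α ∧ β) ∨ (α ∨ α))) = 0 ∧ 0 = 0
(((β → α) ∧ (β → α)) ∨ (β ∧ β)) ∨ ((¬¬α ∧ (α ∧ α)) ∧ ((α ∨ (β ∧ α)) ∨ ((α ∧ β) ∨ (α ∨ α)))) = 1 ∨ 0 = 1
No assignment yields a value below 1, so this is the minimum.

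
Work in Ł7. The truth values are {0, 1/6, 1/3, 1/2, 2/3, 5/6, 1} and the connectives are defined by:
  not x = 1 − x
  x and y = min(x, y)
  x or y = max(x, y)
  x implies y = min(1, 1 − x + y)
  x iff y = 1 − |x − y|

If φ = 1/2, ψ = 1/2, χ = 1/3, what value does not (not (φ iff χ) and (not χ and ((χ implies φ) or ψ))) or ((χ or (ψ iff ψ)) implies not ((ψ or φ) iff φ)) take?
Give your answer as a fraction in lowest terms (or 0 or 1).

φ iff χ = 1/2 iff 1/3 = 5/6
not (φ iff χ) = not 5/6 = 1/6
not χ = not 1/3 = 2/3
χ implies φ = 1/3 implies 1/2 = 1
(χ implies φ) or ψ = 1 or 1/2 = 1
not χ and ((χ implies φ) or ψ) = 2/3 and 1 = 2/3
not (φ iff χ) and (not χ and ((χ implies φ) or ψ)) = 1/6 and 2/3 = 1/6
not (not (φ iff χ) and (not χ and ((χ implies φ) or ψ))) = not 1/6 = 5/6
ψ iff ψ = 1/2 iff 1/2 = 1
χ or (ψ iff ψ) = 1/3 or 1 = 1
ψ or φ = 1/2 or 1/2 = 1/2
(ψ or φ) iff φ = 1/2 iff 1/2 = 1
not ((ψ or φ) iff φ) = not 1 = 0
(χ or (ψ iff ψ)) implies not ((ψ or φ) iff φ) = 1 implies 0 = 0
not (not (φ iff χ) and (not χ and ((χ implies φ) or ψ))) or ((χ or (ψ iff ψ)) implies not ((ψ or φ) iff φ)) = 5/6 or 0 = 5/6

5/6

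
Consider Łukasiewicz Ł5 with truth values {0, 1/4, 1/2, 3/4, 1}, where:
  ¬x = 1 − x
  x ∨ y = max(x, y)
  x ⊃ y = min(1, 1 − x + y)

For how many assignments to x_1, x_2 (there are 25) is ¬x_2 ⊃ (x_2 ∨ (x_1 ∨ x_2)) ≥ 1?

18

value 1: 18 assignments (counts)
value 3/4: 2 assignments
value 1/2: 3 assignments
value 1/4: 1 assignment
value 0: 1 assignment
So 18 of the 25 assignments meet the threshold.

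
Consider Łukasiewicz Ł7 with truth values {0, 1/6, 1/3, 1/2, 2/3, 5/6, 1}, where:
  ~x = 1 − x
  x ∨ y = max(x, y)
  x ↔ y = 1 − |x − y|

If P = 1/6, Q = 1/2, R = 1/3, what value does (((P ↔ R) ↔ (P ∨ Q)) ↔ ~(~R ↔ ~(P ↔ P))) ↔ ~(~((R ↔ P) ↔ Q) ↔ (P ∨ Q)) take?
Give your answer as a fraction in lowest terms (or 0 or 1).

1/6

P ↔ R = 1/6 ↔ 1/3 = 5/6
P ∨ Q = 1/6 ∨ 1/2 = 1/2
(P ↔ R) ↔ (P ∨ Q) = 5/6 ↔ 1/2 = 2/3
~R = ~1/3 = 2/3
P ↔ P = 1/6 ↔ 1/6 = 1
~(P ↔ P) = ~1 = 0
~R ↔ ~(P ↔ P) = 2/3 ↔ 0 = 1/3
~(~R ↔ ~(P ↔ P)) = ~1/3 = 2/3
((P ↔ R) ↔ (P ∨ Q)) ↔ ~(~R ↔ ~(P ↔ P)) = 2/3 ↔ 2/3 = 1
R ↔ P = 1/3 ↔ 1/6 = 5/6
(R ↔ P) ↔ Q = 5/6 ↔ 1/2 = 2/3
~((R ↔ P) ↔ Q) = ~2/3 = 1/3
P ∨ Q = 1/6 ∨ 1/2 = 1/2
~((R ↔ P) ↔ Q) ↔ (P ∨ Q) = 1/3 ↔ 1/2 = 5/6
~(~((R ↔ P) ↔ Q) ↔ (P ∨ Q)) = ~5/6 = 1/6
(((P ↔ R) ↔ (P ∨ Q)) ↔ ~(~R ↔ ~(P ↔ P))) ↔ ~(~((R ↔ P) ↔ Q) ↔ (P ∨ Q)) = 1 ↔ 1/6 = 1/6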